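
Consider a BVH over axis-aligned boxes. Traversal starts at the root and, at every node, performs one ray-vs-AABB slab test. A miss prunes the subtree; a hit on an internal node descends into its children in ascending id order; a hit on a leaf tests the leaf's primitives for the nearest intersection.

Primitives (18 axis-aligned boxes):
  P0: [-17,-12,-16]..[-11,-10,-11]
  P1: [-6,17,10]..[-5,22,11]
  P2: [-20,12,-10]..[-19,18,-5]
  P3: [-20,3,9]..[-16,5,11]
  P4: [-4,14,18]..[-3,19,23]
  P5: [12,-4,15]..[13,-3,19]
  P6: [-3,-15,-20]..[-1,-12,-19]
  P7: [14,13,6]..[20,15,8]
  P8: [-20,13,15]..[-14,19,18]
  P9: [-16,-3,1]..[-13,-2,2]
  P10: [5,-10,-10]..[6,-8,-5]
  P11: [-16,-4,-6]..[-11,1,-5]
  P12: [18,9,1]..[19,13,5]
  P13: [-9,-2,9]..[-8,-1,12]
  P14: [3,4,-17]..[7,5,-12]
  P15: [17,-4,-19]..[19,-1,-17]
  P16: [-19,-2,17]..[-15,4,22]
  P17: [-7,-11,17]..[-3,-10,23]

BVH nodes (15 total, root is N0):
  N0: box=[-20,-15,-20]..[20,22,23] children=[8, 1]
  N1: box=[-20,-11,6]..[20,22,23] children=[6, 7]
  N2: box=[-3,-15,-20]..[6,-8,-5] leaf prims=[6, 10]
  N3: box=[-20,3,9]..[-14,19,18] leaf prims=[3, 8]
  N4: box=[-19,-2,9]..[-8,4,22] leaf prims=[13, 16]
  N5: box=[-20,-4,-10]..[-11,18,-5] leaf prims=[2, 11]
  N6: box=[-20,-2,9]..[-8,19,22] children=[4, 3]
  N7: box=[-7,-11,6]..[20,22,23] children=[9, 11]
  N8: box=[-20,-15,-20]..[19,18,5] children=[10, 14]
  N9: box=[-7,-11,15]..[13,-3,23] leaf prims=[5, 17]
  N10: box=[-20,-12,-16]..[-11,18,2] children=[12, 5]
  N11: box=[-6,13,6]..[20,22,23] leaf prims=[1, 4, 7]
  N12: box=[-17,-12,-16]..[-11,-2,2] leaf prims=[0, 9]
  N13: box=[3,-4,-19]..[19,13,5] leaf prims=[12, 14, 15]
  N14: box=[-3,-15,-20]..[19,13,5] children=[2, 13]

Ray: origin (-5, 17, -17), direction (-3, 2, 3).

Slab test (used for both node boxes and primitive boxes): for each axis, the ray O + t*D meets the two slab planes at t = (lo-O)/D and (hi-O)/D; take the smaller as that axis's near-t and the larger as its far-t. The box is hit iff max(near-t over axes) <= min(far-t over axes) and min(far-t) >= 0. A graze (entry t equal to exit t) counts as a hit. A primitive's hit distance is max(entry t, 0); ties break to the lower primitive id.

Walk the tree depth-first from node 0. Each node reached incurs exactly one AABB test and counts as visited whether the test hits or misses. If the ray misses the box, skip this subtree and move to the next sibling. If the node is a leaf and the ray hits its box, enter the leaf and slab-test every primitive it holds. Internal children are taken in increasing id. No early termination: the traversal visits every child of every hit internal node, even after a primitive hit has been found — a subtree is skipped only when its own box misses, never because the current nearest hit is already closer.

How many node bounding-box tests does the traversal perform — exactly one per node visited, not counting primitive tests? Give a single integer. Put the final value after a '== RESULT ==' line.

Trace the traversal:
N0 x:[-25/3,5] y:[-16,5/2] z:[-1,40/3] -> hit [-1,5/2], descend [1, 8]
  N1 x:[-25/3,5] y:[-14,5/2] z:[23/3,40/3] -> miss, prune
  N8 x:[-8,5] y:[-16,1/2] z:[-1,22/3] -> hit [-1,1/2], descend [10, 14]
    N10 x:[2,5] y:[-29/2,1/2] z:[1/3,19/3] -> miss, prune
    N14 x:[-8,-2/3] y:[-16,-2] z:[-1,22/3] -> miss, prune

Summary -> nodes [0, 1, 8, 10, 14]; box-tests=5; leaf-entries=0; first=miss

== RESULT ==
5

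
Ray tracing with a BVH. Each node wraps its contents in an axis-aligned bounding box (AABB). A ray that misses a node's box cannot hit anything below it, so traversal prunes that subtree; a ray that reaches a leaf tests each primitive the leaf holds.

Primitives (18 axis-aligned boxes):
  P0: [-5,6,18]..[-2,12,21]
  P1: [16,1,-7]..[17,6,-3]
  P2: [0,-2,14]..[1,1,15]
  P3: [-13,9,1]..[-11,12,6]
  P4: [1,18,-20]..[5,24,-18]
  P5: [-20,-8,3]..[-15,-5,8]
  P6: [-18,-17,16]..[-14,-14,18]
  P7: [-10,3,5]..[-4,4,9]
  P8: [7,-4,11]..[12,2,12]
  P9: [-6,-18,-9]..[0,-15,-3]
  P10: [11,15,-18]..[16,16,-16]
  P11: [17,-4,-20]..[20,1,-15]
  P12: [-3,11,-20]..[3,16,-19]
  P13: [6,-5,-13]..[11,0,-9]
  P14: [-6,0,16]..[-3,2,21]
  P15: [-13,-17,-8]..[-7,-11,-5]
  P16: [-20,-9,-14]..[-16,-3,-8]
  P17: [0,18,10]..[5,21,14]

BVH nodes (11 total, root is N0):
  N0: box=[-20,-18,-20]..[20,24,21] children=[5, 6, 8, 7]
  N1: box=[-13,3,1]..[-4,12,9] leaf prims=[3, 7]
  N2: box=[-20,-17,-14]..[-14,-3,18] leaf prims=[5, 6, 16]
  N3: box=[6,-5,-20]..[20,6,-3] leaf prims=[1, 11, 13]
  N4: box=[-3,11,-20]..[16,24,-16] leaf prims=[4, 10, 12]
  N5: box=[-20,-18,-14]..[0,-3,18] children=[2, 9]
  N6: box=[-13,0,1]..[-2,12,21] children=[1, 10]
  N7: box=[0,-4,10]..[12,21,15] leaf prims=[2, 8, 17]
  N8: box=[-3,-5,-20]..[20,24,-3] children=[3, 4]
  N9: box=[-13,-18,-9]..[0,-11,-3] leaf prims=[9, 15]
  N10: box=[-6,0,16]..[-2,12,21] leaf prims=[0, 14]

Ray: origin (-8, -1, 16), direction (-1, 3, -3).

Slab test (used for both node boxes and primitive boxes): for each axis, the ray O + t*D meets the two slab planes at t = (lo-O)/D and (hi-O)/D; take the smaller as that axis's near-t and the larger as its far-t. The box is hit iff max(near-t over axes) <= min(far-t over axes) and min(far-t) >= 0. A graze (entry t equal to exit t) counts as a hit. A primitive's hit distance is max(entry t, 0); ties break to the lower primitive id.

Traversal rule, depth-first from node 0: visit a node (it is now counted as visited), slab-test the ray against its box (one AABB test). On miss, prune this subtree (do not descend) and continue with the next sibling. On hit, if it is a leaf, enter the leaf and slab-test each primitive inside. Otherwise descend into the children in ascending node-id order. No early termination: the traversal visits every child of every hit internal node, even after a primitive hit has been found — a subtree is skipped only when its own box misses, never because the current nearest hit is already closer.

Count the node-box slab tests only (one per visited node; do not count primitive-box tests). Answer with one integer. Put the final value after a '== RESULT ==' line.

Traverse from the root:
N0 x:[-28,12] y:[-17/3,25/3] z:[-5/3,12] -> hit [-5/3,25/3], descend [5, 6, 7, 8]
  N5 x:[-8,12] y:[-17/3,-2/3] z:[-2/3,10] -> miss, prune
  N6 x:[-6,5] y:[1/3,13/3] z:[-5/3,5] -> hit [1/3,13/3], descend [1, 10]
    N1 x:[-4,5] y:[4/3,13/3] z:[7/3,5] -> hit [7/3,13/3] leaf, test {P3@t=10/3, P7(miss)}
    N10 x:[-6,-2] y:[1/3,13/3] z:[-5/3,0] -> miss, prune
  N7 x:[-20,-8] y:[-1,22/3] z:[1/3,2] -> miss, prune
  N8 x:[-28,-5] y:[-4/3,25/3] z:[19/3,12] -> miss, prune

Summary -> nodes [0, 5, 6, 1, 10, 7, 8]; box-tests=7; leaf-entries=1; first=P3

== RESULT ==
7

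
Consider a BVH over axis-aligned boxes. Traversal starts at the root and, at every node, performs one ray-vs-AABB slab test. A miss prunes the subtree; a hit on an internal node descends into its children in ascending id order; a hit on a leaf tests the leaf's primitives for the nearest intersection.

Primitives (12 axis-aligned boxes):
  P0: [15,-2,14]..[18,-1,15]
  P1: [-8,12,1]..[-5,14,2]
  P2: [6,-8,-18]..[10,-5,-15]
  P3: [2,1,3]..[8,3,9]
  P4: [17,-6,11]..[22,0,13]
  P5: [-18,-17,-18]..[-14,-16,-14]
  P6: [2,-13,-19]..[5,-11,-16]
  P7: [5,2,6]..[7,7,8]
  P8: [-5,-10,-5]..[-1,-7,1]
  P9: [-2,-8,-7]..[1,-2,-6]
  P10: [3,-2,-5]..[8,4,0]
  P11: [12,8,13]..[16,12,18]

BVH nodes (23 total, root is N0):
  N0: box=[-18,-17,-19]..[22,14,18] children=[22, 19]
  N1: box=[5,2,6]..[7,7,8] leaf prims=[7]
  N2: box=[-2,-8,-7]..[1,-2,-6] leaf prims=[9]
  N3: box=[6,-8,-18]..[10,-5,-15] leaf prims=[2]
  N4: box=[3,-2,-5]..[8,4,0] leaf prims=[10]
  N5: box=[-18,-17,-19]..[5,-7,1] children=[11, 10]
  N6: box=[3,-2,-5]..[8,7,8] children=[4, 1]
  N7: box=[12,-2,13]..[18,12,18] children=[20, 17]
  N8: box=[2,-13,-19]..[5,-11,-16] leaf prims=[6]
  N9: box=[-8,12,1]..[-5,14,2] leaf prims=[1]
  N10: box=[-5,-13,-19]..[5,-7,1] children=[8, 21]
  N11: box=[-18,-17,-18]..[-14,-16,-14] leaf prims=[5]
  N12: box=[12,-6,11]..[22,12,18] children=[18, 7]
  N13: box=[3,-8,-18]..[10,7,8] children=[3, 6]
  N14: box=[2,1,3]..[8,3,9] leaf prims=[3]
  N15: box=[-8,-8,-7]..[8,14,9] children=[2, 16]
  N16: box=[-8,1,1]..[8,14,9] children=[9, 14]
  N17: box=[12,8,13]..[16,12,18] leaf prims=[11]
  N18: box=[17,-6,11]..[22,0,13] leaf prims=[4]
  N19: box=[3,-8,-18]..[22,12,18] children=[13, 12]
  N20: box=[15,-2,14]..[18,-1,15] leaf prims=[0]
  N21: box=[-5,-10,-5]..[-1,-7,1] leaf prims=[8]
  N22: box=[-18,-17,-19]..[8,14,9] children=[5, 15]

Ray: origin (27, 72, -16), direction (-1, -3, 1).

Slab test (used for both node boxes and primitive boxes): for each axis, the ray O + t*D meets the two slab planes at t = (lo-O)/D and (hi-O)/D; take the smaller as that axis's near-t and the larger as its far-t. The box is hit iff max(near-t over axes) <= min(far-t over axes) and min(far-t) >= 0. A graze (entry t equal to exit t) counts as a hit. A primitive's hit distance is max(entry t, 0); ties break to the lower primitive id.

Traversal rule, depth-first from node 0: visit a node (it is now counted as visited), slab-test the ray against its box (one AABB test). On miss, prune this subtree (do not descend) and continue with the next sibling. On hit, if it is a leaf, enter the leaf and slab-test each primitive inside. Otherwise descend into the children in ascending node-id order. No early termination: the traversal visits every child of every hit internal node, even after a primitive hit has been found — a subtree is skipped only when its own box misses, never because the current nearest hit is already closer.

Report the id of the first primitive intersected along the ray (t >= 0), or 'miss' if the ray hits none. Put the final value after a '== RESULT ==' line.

Traverse from the root:
N0 x:[5,45] y:[58/3,89/3] z:[-3,34] -> hit [58/3,89/3], descend [19, 22]
  N19 x:[5,24] y:[20,80/3] z:[-2,34] -> hit [20,24], descend [12, 13]
    N12 x:[5,15] y:[20,26] z:[27,34] -> miss, prune
    N13 x:[17,24] y:[65/3,80/3] z:[-2,24] -> hit [65/3,24], descend [3, 6]
      N3 x:[17,21] y:[77/3,80/3] z:[-2,1] -> miss, prune
      N6 x:[19,24] y:[65/3,74/3] z:[11,24] -> hit [65/3,24], descend [1, 4]
        N1 x:[20,22] y:[65/3,70/3] z:[22,24] -> hit [22,22] leaf, test {P7@t=22}
        N4 x:[19,24] y:[68/3,74/3] z:[11,16] -> miss, prune
  N22 x:[19,45] y:[58/3,89/3] z:[-3,25] -> hit [58/3,25], descend [5, 15]
    N5 x:[22,45] y:[79/3,89/3] z:[-3,17] -> miss, prune
    N15 x:[19,35] y:[58/3,80/3] z:[9,25] -> hit [58/3,25], descend [2, 16]
      N2 x:[26,29] y:[74/3,80/3] z:[9,10] -> miss, prune
      N16 x:[19,35] y:[58/3,71/3] z:[17,25] -> hit [58/3,71/3], descend [9, 14]
        N9 x:[32,35] y:[58/3,20] z:[17,18] -> miss, prune
        N14 x:[19,25] y:[23,71/3] z:[19,25] -> hit [23,71/3] leaf, test {P3@t=23}

Visited [0, 19, 12, 13, 3, 6, 1, 4, 22, 5, 15, 2, 16, 9, 14]. Tests: 15 box, 2 leaf. Nearest: P7.

== RESULT ==
7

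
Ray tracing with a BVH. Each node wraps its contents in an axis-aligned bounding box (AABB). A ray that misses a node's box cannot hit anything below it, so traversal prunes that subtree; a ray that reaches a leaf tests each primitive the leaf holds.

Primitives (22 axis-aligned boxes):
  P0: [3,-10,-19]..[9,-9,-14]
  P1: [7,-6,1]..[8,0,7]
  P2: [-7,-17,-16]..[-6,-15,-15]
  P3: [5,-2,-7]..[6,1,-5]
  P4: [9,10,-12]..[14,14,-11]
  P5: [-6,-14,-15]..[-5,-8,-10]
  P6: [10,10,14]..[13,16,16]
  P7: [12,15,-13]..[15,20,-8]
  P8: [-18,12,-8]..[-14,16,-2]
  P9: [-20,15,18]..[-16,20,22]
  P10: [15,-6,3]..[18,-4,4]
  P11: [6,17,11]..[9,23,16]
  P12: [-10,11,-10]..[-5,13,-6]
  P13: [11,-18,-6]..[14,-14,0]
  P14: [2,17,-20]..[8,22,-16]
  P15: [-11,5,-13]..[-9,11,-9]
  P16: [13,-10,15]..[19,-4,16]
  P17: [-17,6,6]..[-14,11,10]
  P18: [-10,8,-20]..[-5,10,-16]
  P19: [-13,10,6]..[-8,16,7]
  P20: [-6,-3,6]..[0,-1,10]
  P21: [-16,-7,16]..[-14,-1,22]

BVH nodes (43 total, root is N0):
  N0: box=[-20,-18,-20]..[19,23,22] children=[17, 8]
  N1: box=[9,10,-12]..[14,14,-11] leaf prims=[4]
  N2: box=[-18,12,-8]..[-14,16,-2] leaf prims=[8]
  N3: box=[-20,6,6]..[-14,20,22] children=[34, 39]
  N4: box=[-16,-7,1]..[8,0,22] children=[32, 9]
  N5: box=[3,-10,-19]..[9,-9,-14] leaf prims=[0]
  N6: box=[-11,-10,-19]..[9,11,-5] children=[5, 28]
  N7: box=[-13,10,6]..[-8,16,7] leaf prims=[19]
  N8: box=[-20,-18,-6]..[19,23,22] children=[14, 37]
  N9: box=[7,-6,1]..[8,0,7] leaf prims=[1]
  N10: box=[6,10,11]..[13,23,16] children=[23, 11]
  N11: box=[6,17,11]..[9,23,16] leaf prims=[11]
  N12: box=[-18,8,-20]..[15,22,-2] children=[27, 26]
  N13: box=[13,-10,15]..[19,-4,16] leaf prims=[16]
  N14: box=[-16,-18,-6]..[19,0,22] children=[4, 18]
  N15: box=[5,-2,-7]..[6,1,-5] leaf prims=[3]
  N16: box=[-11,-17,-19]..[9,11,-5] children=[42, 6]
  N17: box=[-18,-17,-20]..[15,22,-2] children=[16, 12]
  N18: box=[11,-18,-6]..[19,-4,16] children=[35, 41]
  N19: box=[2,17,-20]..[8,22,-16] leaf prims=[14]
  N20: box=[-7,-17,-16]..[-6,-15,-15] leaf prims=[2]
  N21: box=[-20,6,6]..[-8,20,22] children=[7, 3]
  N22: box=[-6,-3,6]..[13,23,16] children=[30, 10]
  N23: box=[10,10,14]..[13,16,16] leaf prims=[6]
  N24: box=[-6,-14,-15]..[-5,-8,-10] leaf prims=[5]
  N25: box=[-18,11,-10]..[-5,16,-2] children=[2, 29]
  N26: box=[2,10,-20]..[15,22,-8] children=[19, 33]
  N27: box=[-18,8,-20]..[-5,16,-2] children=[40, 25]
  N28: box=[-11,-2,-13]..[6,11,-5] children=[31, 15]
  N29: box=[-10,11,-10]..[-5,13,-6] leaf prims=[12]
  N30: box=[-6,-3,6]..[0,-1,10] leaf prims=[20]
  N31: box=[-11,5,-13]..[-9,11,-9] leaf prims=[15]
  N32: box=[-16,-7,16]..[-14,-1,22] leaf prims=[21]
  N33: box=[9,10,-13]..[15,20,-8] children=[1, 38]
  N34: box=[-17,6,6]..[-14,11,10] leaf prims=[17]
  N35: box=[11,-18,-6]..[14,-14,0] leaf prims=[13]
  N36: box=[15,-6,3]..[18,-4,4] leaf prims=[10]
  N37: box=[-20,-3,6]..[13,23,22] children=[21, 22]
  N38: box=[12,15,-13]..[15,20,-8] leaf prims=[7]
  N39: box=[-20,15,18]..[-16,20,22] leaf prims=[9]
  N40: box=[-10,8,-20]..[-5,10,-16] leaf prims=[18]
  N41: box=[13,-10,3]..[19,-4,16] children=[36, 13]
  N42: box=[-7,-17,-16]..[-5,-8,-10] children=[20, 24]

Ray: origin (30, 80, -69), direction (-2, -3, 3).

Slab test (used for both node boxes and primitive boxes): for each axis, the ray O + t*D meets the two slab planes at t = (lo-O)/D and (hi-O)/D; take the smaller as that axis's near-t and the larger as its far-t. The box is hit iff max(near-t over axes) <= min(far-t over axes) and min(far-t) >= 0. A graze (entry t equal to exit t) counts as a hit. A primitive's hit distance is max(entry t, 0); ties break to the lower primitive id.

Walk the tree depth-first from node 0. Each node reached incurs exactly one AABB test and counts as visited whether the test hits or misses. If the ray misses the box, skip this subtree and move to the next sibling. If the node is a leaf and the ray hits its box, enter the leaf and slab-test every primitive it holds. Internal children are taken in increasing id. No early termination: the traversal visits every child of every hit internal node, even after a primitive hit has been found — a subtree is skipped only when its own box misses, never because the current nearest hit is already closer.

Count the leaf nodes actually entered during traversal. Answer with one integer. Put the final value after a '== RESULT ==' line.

Traverse from the root:
N0 x:[11/2,25] y:[19,98/3] z:[49/3,91/3] -> hit [19,25], descend [8, 17]
  N8 x:[11/2,25] y:[19,98/3] z:[21,91/3] -> hit [21,25], descend [14, 37]
    N14 x:[11/2,23] y:[80/3,98/3] z:[21,91/3] -> miss, prune
    N37 x:[17/2,25] y:[19,83/3] z:[25,91/3] -> hit [25,25], descend [21, 22]
      N21 x:[19,25] y:[20,74/3] z:[25,91/3] -> miss, prune
      N22 x:[17/2,18] y:[19,83/3] z:[25,85/3] -> miss, prune
  N17 x:[15/2,24] y:[58/3,97/3] z:[49/3,67/3] -> hit [58/3,67/3], descend [12, 16]
    N12 x:[15/2,24] y:[58/3,24] z:[49/3,67/3] -> hit [58/3,67/3], descend [26, 27]
      N26 x:[15/2,14] y:[58/3,70/3] z:[49/3,61/3] -> miss, prune
      N27 x:[35/2,24] y:[64/3,24] z:[49/3,67/3] -> hit [64/3,67/3], descend [25, 40]
        N25 x:[35/2,24] y:[64/3,23] z:[59/3,67/3] -> hit [64/3,67/3], descend [2, 29]
          N2 x:[22,24] y:[64/3,68/3] z:[61/3,67/3] -> hit [22,67/3] leaf, test {P8@t=22}
          N29 x:[35/2,20] y:[67/3,23] z:[59/3,21] -> miss, prune
        N40 x:[35/2,20] y:[70/3,24] z:[49/3,53/3] -> miss, prune
    N16 x:[21/2,41/2] y:[23,97/3] z:[50/3,64/3] -> miss, prune

15 AABB tests over nodes [0, 8, 14, 37, 21, 22, 17, 12, 26, 27, 25, 2, 29, 40, 16]; 1 leaf entered; closest P8.

== RESULT ==
1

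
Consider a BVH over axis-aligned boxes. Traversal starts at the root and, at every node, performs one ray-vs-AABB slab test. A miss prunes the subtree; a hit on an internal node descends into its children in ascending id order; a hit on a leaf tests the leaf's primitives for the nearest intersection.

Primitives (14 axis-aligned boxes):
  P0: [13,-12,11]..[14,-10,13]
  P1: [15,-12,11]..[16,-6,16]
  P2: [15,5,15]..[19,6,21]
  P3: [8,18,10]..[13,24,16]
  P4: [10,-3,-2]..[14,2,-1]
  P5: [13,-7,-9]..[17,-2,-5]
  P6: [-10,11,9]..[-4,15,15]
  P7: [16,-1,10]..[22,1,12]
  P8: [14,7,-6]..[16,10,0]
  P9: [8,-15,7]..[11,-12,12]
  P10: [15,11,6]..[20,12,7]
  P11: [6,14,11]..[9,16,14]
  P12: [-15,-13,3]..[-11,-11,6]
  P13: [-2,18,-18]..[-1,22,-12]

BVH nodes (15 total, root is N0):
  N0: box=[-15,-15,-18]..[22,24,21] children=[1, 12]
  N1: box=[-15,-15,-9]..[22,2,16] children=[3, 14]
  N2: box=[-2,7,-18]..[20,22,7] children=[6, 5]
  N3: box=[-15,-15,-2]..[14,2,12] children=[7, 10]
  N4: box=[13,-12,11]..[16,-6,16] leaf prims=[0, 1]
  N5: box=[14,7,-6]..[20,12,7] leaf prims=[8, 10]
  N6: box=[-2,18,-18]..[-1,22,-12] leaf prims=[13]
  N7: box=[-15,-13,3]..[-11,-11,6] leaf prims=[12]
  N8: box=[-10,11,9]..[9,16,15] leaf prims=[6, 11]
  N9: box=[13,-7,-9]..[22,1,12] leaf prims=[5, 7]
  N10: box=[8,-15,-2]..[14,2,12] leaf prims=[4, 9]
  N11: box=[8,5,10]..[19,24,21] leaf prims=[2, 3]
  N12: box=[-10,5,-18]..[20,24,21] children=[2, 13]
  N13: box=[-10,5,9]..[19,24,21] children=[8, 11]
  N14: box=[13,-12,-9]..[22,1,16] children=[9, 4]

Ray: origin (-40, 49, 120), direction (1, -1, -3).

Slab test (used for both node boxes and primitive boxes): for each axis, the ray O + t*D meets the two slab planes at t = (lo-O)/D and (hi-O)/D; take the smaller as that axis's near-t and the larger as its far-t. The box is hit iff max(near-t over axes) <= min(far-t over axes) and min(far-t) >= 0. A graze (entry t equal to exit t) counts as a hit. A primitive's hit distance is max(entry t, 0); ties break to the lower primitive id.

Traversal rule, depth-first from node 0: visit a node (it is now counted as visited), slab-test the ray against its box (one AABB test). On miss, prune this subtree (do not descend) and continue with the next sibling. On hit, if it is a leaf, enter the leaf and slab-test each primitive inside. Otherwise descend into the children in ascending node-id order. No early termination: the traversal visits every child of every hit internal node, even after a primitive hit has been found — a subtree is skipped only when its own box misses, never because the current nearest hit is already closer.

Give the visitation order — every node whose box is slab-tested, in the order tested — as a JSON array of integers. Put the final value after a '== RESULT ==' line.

Walk:
N0 x:[25,62] y:[25,64] z:[33,46] -> hit [33,46], descend [1, 12]
  N1 x:[25,62] y:[47,64] z:[104/3,43] -> miss, prune
  N12 x:[30,60] y:[25,44] z:[33,46] -> hit [33,44], descend [2, 13]
    N2 x:[38,60] y:[27,42] z:[113/3,46] -> hit [38,42], descend [5, 6]
      N5 x:[54,60] y:[37,42] z:[113/3,42] -> miss, prune
      N6 x:[38,39] y:[27,31] z:[44,46] -> miss, prune
    N13 x:[30,59] y:[25,44] z:[33,37] -> hit [33,37], descend [8, 11]
      N8 x:[30,49] y:[33,38] z:[35,37] -> hit [35,37] leaf, test {P6@t=35, P11(miss)}
      N11 x:[48,59] y:[25,44] z:[33,110/3] -> miss, prune

Visited [0, 1, 12, 2, 5, 6, 13, 8, 11]. Tests: 9 box, 1 leaf. Nearest: P6.

== RESULT ==
[0, 1, 12, 2, 5, 6, 13, 8, 11]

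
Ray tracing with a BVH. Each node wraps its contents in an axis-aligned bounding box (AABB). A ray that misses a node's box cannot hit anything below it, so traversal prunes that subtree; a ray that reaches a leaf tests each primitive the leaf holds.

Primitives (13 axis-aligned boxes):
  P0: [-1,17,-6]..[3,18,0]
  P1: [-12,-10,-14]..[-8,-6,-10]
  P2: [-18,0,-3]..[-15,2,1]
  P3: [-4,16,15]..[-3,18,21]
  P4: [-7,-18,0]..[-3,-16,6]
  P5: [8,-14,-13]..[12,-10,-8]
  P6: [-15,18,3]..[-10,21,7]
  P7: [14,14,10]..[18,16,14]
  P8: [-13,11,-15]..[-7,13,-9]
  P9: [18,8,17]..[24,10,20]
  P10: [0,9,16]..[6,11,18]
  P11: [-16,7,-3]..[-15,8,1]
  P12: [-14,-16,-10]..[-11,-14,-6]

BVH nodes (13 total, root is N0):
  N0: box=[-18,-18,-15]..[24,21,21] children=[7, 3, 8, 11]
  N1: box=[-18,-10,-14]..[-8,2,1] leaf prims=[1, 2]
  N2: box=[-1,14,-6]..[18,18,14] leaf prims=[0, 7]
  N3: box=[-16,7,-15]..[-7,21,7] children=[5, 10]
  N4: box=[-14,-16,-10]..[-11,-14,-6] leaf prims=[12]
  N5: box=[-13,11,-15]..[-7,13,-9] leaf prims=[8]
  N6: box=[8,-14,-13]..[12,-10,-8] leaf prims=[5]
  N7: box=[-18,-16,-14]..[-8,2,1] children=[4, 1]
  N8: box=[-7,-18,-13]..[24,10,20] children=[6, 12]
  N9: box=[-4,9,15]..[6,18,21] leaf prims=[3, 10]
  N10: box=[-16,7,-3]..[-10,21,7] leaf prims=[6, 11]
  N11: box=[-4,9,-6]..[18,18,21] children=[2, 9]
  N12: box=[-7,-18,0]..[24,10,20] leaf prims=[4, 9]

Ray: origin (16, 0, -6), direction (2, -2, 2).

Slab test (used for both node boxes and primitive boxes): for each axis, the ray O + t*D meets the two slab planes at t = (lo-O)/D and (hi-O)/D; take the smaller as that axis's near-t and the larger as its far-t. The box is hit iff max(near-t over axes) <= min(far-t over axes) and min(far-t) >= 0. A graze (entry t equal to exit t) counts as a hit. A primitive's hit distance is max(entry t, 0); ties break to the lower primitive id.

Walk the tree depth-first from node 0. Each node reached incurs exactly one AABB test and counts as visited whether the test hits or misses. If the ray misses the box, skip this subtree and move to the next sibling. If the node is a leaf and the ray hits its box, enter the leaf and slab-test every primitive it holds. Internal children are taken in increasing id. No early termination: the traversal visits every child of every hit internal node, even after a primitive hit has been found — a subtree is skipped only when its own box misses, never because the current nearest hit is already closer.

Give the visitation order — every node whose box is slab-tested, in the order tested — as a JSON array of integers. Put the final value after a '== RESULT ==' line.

Traverse from the root:
N0 x:[-17,4] y:[-21/2,9] z:[-9/2,27/2] -> hit [-9/2,4], descend [3, 7, 8, 11]
  N3 x:[-16,-23/2] y:[-21/2,-7/2] z:[-9/2,13/2] -> miss, prune
  N7 x:[-17,-12] y:[-1,8] z:[-4,7/2] -> miss, prune
  N8 x:[-23/2,4] y:[-5,9] z:[-7/2,13] -> hit [-7/2,4], descend [6, 12]
    N6 x:[-4,-2] y:[5,7] z:[-7/2,-1] -> miss, prune
    N12 x:[-23/2,4] y:[-5,9] z:[3,13] -> hit [3,4] leaf, test {P4(miss), P9(miss)}
  N11 x:[-10,1] y:[-9,-9/2] z:[0,27/2] -> miss, prune

order=[0, 3, 7, 8, 6, 12, 11]  |boxes|=7  |leaves|=1  hit=miss

== RESULT ==
[0, 3, 7, 8, 6, 12, 11]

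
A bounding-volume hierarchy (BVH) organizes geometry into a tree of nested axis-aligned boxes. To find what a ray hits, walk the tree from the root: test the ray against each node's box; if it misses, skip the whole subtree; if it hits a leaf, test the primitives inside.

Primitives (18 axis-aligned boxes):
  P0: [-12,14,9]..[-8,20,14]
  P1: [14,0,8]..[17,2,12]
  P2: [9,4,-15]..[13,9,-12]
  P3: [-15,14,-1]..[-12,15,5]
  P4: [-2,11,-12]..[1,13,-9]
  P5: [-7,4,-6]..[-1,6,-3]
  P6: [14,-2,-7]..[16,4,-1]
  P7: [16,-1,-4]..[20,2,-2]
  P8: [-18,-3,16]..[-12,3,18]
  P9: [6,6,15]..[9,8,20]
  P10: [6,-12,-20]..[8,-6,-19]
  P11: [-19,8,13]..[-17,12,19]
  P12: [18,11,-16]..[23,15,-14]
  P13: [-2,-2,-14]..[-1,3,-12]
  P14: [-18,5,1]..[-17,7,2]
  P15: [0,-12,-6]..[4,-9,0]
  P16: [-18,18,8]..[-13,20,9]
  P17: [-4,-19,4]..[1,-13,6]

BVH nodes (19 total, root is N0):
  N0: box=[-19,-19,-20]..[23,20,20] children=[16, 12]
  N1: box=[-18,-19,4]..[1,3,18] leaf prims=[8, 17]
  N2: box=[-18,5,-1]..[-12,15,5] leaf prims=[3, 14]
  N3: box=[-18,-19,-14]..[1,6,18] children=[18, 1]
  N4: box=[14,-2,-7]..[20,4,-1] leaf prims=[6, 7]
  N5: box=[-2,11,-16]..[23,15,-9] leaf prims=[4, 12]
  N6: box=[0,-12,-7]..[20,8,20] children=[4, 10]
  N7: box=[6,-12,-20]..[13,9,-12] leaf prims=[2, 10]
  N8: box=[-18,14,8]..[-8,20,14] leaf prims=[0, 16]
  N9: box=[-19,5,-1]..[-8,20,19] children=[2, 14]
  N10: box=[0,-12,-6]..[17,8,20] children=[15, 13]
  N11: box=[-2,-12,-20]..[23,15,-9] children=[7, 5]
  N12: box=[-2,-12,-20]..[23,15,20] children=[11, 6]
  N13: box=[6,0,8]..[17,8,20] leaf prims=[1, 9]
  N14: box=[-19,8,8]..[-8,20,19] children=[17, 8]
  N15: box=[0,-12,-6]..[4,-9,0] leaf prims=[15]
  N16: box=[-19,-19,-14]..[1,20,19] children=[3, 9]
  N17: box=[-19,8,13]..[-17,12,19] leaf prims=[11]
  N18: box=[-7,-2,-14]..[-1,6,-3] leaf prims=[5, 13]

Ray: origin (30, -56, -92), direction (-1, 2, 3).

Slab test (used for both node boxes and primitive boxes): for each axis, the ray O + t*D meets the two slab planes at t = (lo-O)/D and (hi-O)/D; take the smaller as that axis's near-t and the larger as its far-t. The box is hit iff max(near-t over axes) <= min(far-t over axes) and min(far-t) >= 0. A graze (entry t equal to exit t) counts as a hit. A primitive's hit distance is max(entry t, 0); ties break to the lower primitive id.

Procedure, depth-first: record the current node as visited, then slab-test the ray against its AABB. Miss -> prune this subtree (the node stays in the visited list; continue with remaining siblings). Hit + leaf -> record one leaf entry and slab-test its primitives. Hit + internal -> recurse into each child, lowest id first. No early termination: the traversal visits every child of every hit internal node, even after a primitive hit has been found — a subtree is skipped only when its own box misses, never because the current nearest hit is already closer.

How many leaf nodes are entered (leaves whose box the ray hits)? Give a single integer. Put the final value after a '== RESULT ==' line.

Walk:
N0 x:[7,49] y:[37/2,38] z:[24,112/3] -> hit [24,112/3], descend [12, 16]
  N12 x:[7,32] y:[22,71/2] z:[24,112/3] -> hit [24,32], descend [6, 11]
    N6 x:[10,30] y:[22,32] z:[85/3,112/3] -> hit [85/3,30], descend [4, 10]
      N4 x:[10,16] y:[27,30] z:[85/3,91/3] -> miss, prune
      N10 x:[13,30] y:[22,32] z:[86/3,112/3] -> hit [86/3,30], descend [13, 15]
        N13 x:[13,24] y:[28,32] z:[100/3,112/3] -> miss, prune
        N15 x:[26,30] y:[22,47/2] z:[86/3,92/3] -> miss, prune
    N11 x:[7,32] y:[22,71/2] z:[24,83/3] -> hit [24,83/3], descend [5, 7]
      N5 x:[7,32] y:[67/2,71/2] z:[76/3,83/3] -> miss, prune
      N7 x:[17,24] y:[22,65/2] z:[24,80/3] -> hit [24,24] leaf, test {P2(miss), P10@t=24}
  N16 x:[29,49] y:[37/2,38] z:[26,37] -> hit [29,37], descend [3, 9]
    N3 x:[29,48] y:[37/2,31] z:[26,110/3] -> hit [29,31], descend [1, 18]
      N1 x:[29,48] y:[37/2,59/2] z:[32,110/3] -> miss, prune
      N18 x:[31,37] y:[27,31] z:[26,89/3] -> miss, prune
    N9 x:[38,49] y:[61/2,38] z:[91/3,37] -> miss, prune

order=[0, 12, 6, 4, 10, 13, 15, 11, 5, 7, 16, 3, 1, 18, 9]  |boxes|=15  |leaves|=1  hit=P10

== RESULT ==
1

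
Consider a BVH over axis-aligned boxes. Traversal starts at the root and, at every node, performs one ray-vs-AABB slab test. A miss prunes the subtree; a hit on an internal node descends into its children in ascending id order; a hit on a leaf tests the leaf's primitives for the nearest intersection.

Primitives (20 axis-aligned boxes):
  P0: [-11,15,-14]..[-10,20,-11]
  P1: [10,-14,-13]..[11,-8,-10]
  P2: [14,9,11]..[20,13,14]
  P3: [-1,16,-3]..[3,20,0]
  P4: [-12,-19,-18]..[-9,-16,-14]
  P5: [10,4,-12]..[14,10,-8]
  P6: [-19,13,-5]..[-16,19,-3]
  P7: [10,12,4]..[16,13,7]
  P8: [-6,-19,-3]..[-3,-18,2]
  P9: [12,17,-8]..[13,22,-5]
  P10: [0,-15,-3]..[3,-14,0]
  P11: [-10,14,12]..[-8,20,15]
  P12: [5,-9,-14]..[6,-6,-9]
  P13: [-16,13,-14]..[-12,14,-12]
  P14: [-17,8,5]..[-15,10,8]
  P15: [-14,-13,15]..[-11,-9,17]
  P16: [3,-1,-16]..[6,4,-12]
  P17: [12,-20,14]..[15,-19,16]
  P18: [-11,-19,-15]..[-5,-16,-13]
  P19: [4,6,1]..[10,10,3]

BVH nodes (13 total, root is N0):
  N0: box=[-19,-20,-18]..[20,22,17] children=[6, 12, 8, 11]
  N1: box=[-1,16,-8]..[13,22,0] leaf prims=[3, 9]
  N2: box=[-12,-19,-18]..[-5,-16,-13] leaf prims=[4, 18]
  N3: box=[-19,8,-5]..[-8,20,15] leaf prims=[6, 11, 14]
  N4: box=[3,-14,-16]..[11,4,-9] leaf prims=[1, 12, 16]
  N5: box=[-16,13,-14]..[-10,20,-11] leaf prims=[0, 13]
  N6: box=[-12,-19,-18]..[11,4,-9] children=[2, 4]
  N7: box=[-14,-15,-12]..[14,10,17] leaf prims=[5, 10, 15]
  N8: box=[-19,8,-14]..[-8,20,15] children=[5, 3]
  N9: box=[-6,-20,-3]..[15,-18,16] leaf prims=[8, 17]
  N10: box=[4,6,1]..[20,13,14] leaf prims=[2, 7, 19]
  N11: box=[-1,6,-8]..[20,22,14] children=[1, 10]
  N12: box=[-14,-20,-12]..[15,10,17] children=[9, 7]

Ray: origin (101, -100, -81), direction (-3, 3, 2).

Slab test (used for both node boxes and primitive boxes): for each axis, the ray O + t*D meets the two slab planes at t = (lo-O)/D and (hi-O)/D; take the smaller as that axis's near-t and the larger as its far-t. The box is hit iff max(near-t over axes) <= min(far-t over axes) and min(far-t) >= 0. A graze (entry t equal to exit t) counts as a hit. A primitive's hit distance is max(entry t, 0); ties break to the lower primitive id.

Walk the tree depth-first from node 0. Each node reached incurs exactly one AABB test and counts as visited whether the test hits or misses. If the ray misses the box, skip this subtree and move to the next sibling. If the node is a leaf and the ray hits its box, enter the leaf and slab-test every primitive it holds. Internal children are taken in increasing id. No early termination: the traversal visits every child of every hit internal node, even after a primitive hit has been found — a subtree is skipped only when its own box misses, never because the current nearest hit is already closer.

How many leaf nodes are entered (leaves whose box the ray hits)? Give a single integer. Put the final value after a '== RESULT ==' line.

Traverse from the root:
N0 x:[27,40] y:[80/3,122/3] z:[63/2,49] -> hit [63/2,40], descend [6, 8, 11, 12]
  N6 x:[30,113/3] y:[27,104/3] z:[63/2,36] -> hit [63/2,104/3], descend [2, 4]
    N2 x:[106/3,113/3] y:[27,28] z:[63/2,34] -> miss, prune
    N4 x:[30,98/3] y:[86/3,104/3] z:[65/2,36] -> hit [65/2,98/3] leaf, test {P1(miss), P12(miss), P16(miss)}
  N8 x:[109/3,40] y:[36,40] z:[67/2,48] -> hit [109/3,40], descend [3, 5]
    N3 x:[109/3,40] y:[36,40] z:[38,48] -> hit [38,40] leaf, test {P6@t=39, P11(miss), P14(miss)}
    N5 x:[37,39] y:[113/3,40] z:[67/2,35] -> miss, prune
  N11 x:[27,34] y:[106/3,122/3] z:[73/2,95/2] -> miss, prune
  N12 x:[86/3,115/3] y:[80/3,110/3] z:[69/2,49] -> hit [69/2,110/3], descend [7, 9]
    N7 x:[29,115/3] y:[85/3,110/3] z:[69/2,49] -> hit [69/2,110/3] leaf, test {P5(miss), P10(miss), P15(miss)}
    N9 x:[86/3,107/3] y:[80/3,82/3] z:[39,97/2] -> miss, prune

Visited [0, 6, 2, 4, 8, 3, 5, 11, 12, 7, 9]. Tests: 11 box, 3 leaf. Nearest: P6.

== RESULT ==
3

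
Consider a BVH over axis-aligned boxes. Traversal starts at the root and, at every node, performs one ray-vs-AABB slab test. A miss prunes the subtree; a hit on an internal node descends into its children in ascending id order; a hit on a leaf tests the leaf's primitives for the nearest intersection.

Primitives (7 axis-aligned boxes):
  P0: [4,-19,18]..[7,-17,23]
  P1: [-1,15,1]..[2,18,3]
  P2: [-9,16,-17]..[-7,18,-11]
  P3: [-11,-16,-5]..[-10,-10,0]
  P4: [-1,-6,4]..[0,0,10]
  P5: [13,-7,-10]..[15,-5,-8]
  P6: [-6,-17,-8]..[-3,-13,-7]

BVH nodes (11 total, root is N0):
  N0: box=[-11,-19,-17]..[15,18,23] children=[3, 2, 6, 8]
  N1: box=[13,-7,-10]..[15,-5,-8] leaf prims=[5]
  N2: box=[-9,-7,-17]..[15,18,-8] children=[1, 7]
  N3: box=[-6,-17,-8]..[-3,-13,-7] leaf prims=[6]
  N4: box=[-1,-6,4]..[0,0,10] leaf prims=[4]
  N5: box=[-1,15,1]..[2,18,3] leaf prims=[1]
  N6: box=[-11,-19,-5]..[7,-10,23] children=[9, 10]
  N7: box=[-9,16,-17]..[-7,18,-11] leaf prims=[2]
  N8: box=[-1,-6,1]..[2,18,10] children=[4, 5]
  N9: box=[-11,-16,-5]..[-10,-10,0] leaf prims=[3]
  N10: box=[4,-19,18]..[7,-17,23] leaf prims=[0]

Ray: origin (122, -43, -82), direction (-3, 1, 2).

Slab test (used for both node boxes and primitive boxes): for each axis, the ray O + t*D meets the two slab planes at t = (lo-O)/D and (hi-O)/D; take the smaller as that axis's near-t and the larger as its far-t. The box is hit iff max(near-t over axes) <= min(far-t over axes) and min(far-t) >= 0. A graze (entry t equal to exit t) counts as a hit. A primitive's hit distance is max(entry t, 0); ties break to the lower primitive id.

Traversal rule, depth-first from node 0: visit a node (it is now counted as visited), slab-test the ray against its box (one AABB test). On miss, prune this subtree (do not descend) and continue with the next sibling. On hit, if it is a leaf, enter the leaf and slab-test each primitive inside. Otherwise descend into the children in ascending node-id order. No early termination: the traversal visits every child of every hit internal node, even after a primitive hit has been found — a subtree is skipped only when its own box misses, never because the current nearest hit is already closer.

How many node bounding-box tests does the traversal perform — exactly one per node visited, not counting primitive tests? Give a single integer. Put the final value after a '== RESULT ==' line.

Trace the traversal:
N0 x:[107/3,133/3] y:[24,61] z:[65/2,105/2] -> hit [107/3,133/3], descend [2, 3, 6, 8]
  N2 x:[107/3,131/3] y:[36,61] z:[65/2,37] -> hit [36,37], descend [1, 7]
    N1 x:[107/3,109/3] y:[36,38] z:[36,37] -> hit [36,109/3] leaf, test {P5@t=36}
    N7 x:[43,131/3] y:[59,61] z:[65/2,71/2] -> miss, prune
  N3 x:[125/3,128/3] y:[26,30] z:[37,75/2] -> miss, prune
  N6 x:[115/3,133/3] y:[24,33] z:[77/2,105/2] -> miss, prune
  N8 x:[40,41] y:[37,61] z:[83/2,46] -> miss, prune

Visited [0, 2, 1, 7, 3, 6, 8]. Tests: 7 box, 1 leaf. Nearest: P5.

== RESULT ==
7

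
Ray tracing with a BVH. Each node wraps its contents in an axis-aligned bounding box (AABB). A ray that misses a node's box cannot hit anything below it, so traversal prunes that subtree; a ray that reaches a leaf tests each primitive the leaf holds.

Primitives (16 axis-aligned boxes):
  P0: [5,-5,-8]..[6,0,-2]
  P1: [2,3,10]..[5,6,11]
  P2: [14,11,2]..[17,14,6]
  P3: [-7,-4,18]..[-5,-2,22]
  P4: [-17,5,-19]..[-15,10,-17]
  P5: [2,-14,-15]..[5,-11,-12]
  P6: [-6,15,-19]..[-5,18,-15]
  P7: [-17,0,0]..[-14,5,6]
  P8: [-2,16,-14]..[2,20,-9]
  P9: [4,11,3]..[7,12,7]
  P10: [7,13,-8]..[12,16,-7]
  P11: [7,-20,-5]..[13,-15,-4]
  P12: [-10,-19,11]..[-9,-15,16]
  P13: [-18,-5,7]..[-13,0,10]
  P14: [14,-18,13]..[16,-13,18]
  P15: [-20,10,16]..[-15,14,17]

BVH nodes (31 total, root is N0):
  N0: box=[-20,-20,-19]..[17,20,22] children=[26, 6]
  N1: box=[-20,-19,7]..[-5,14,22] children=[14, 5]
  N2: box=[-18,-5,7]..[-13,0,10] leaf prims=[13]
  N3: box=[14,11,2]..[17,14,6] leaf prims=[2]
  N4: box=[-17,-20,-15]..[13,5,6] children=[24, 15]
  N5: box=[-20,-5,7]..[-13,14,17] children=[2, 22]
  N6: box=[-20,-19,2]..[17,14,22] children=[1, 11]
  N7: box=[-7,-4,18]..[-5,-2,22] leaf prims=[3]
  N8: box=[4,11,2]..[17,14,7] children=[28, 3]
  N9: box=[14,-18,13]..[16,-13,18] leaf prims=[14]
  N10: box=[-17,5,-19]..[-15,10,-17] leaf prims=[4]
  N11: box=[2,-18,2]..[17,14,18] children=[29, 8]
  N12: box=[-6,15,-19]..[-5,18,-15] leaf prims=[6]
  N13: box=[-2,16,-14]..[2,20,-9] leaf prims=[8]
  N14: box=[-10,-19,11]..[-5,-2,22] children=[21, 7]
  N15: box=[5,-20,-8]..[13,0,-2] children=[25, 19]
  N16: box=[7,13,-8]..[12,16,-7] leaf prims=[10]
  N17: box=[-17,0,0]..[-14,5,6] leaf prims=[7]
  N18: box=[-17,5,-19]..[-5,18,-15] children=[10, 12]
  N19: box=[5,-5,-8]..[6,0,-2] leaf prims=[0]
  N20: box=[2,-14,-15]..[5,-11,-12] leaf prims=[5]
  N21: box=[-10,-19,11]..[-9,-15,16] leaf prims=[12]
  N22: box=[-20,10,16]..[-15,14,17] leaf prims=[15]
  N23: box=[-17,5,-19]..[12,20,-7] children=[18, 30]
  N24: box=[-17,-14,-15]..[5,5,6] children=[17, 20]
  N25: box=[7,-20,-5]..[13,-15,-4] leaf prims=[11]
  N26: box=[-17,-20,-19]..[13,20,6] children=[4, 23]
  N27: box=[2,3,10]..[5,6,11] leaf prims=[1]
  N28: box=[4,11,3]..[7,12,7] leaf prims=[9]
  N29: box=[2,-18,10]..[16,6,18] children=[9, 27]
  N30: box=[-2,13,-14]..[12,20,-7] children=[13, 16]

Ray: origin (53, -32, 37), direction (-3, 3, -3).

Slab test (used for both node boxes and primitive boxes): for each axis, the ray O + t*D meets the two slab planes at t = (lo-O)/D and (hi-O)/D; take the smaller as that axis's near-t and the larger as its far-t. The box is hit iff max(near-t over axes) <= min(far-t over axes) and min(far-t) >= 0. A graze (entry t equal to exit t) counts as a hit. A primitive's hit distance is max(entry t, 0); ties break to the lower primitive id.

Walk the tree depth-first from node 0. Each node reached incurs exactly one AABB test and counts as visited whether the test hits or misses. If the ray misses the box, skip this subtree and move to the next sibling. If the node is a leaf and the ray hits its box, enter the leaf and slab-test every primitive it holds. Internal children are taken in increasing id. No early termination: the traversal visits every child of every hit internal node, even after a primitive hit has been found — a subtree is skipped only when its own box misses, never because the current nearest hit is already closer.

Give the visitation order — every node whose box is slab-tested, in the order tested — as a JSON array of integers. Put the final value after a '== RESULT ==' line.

Trace the traversal:
N0 x:[12,73/3] y:[4,52/3] z:[5,56/3] -> hit [12,52/3], descend [6, 26]
  N6 x:[12,73/3] y:[13/3,46/3] z:[5,35/3] -> miss, prune
  N26 x:[40/3,70/3] y:[4,52/3] z:[31/3,56/3] -> hit [40/3,52/3], descend [4, 23]
    N4 x:[40/3,70/3] y:[4,37/3] z:[31/3,52/3] -> miss, prune
    N23 x:[41/3,70/3] y:[37/3,52/3] z:[44/3,56/3] -> hit [44/3,52/3], descend [18, 30]
      N18 x:[58/3,70/3] y:[37/3,50/3] z:[52/3,56/3] -> miss, prune
      N30 x:[41/3,55/3] y:[15,52/3] z:[44/3,17] -> hit [15,17], descend [13, 16]
        N13 x:[17,55/3] y:[16,52/3] z:[46/3,17] -> hit [17,17] leaf, test {P8@t=17}
        N16 x:[41/3,46/3] y:[15,16] z:[44/3,15] -> hit [15,15] leaf, test {P10@t=15}

order=[0, 6, 26, 4, 23, 18, 30, 13, 16]  |boxes|=9  |leaves|=2  hit=P10

== RESULT ==
[0, 6, 26, 4, 23, 18, 30, 13, 16]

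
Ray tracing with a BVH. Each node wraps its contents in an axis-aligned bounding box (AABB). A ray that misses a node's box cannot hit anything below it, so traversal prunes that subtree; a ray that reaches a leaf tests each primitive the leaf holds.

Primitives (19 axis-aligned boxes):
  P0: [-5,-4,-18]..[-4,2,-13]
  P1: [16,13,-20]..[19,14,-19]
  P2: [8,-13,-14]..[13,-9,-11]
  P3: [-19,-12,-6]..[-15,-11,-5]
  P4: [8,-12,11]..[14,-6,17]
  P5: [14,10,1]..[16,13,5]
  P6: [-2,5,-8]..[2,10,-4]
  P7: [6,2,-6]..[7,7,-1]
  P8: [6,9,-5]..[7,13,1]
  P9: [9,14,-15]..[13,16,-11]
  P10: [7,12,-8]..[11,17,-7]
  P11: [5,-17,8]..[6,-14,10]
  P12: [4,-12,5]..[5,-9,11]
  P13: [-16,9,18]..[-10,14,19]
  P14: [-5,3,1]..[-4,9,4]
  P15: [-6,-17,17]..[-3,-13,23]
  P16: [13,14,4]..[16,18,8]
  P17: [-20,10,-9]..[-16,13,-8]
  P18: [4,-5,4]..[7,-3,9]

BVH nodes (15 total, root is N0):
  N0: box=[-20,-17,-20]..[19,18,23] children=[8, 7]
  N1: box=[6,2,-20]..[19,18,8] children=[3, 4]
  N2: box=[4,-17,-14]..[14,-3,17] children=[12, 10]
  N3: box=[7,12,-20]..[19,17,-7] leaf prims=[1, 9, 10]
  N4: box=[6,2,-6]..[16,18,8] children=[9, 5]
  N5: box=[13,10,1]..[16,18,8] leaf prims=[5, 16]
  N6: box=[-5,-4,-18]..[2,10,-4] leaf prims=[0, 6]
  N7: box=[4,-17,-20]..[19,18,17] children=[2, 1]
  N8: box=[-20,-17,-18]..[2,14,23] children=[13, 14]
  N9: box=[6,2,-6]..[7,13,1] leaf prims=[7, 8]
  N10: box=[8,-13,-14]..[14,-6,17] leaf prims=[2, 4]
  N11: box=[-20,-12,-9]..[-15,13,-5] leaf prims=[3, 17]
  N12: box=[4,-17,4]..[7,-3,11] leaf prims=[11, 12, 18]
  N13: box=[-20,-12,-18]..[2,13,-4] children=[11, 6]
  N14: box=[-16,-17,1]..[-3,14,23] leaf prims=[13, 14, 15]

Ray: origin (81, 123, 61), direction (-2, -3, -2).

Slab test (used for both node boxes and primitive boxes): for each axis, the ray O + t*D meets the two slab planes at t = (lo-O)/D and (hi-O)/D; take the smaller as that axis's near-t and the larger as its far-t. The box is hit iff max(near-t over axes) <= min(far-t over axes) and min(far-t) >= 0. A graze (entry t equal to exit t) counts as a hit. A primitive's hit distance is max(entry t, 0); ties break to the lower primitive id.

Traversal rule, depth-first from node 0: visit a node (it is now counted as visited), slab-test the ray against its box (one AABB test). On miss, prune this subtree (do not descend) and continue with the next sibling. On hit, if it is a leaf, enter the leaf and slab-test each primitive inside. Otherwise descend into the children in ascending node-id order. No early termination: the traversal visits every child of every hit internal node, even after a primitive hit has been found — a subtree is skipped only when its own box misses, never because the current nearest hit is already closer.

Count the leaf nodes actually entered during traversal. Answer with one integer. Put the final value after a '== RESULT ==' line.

Walk:
N0 x:[31,101/2] y:[35,140/3] z:[19,81/2] -> hit [35,81/2], descend [7, 8]
  N7 x:[31,77/2] y:[35,140/3] z:[22,81/2] -> hit [35,77/2], descend [1, 2]
    N1 x:[31,75/2] y:[35,121/3] z:[53/2,81/2] -> hit [35,75/2], descend [3, 4]
      N3 x:[31,37] y:[106/3,37] z:[34,81/2] -> hit [106/3,37] leaf, test {P1(miss), P9@t=36, P10(miss)}
      N4 x:[65/2,75/2] y:[35,121/3] z:[53/2,67/2] -> miss, prune
    N2 x:[67/2,77/2] y:[42,140/3] z:[22,75/2] -> miss, prune
  N8 x:[79/2,101/2] y:[109/3,140/3] z:[19,79/2] -> hit [79/2,79/2], descend [13, 14]
    N13 x:[79/2,101/2] y:[110/3,45] z:[65/2,79/2] -> hit [79/2,79/2], descend [6, 11]
      N6 x:[79/2,43] y:[113/3,127/3] z:[65/2,79/2] -> hit [79/2,79/2] leaf, test {P0(miss), P6(miss)}
      N11 x:[48,101/2] y:[110/3,45] z:[33,35] -> miss, prune
    N14 x:[42,97/2] y:[109/3,140/3] z:[19,30] -> miss, prune

11 AABB tests over nodes [0, 7, 1, 3, 4, 2, 8, 13, 6, 11, 14]; 2 leaves entered; closest P9.

== RESULT ==
2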